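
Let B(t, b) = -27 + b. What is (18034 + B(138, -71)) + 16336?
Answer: 34272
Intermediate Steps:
(18034 + B(138, -71)) + 16336 = (18034 + (-27 - 71)) + 16336 = (18034 - 98) + 16336 = 17936 + 16336 = 34272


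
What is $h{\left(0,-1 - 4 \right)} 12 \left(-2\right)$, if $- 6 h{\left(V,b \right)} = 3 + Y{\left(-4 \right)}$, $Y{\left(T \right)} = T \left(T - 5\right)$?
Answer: $156$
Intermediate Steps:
$Y{\left(T \right)} = T \left(-5 + T\right)$
$h{\left(V,b \right)} = - \frac{13}{2}$ ($h{\left(V,b \right)} = - \frac{3 - 4 \left(-5 - 4\right)}{6} = - \frac{3 - -36}{6} = - \frac{3 + 36}{6} = \left(- \frac{1}{6}\right) 39 = - \frac{13}{2}$)
$h{\left(0,-1 - 4 \right)} 12 \left(-2\right) = \left(- \frac{13}{2}\right) 12 \left(-2\right) = \left(-78\right) \left(-2\right) = 156$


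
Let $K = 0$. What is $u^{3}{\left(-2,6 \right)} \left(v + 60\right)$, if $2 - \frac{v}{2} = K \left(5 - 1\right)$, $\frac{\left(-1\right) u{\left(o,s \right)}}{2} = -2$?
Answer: $4096$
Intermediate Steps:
$u{\left(o,s \right)} = 4$ ($u{\left(o,s \right)} = \left(-2\right) \left(-2\right) = 4$)
$v = 4$ ($v = 4 - 2 \cdot 0 \left(5 - 1\right) = 4 - 2 \cdot 0 \cdot 4 = 4 - 0 = 4 + 0 = 4$)
$u^{3}{\left(-2,6 \right)} \left(v + 60\right) = 4^{3} \left(4 + 60\right) = 64 \cdot 64 = 4096$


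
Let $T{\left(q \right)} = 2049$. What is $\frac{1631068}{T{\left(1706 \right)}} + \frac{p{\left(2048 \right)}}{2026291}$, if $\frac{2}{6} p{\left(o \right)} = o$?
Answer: $\frac{3305030997844}{4151870259} \approx 796.03$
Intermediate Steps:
$p{\left(o \right)} = 3 o$
$\frac{1631068}{T{\left(1706 \right)}} + \frac{p{\left(2048 \right)}}{2026291} = \frac{1631068}{2049} + \frac{3 \cdot 2048}{2026291} = 1631068 \cdot \frac{1}{2049} + 6144 \cdot \frac{1}{2026291} = \frac{1631068}{2049} + \frac{6144}{2026291} = \frac{3305030997844}{4151870259}$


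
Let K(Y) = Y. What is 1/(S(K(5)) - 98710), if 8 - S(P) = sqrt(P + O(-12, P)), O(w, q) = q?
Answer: -49351/4871042397 + sqrt(10)/9742084794 ≈ -1.0131e-5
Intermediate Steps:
S(P) = 8 - sqrt(2)*sqrt(P) (S(P) = 8 - sqrt(P + P) = 8 - sqrt(2*P) = 8 - sqrt(2)*sqrt(P))
1/(S(K(5)) - 98710) = 1/((8 - sqrt(2)*sqrt(5)) - 98710) = 1/((8 - sqrt(10)) - 98710) = 1/(-98702 - sqrt(10))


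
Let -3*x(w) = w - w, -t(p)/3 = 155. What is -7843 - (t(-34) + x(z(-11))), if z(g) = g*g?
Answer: -7378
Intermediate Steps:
t(p) = -465 (t(p) = -3*155 = -465)
z(g) = g²
x(w) = 0 (x(w) = -(w - w)/3 = -⅓*0 = 0)
-7843 - (t(-34) + x(z(-11))) = -7843 - (-465 + 0) = -7843 - 1*(-465) = -7843 + 465 = -7378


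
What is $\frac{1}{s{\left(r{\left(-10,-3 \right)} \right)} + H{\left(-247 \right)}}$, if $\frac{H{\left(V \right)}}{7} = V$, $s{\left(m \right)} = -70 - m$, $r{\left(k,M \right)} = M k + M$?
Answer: $- \frac{1}{1826} \approx -0.00054764$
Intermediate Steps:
$r{\left(k,M \right)} = M + M k$
$H{\left(V \right)} = 7 V$
$\frac{1}{s{\left(r{\left(-10,-3 \right)} \right)} + H{\left(-247 \right)}} = \frac{1}{\left(-70 - - 3 \left(1 - 10\right)\right) + 7 \left(-247\right)} = \frac{1}{\left(-70 - \left(-3\right) \left(-9\right)\right) - 1729} = \frac{1}{\left(-70 - 27\right) - 1729} = \frac{1}{-97 - 1729} = \frac{1}{-1826} = - \frac{1}{1826}$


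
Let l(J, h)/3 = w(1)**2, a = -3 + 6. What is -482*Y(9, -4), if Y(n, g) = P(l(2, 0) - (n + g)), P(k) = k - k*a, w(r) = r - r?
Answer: -4820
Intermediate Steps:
w(r) = 0
a = 3
l(J, h) = 0 (l(J, h) = 3*0**2 = 3*0 = 0)
P(k) = -2*k (P(k) = k - k*3 = k - 3*k = -2*k)
Y(n, g) = 2*g + 2*n (Y(n, g) = -2*(0 - (n + g)) = -2*(0 - (g + n)) = -2*(0 + (-g - n)) = -2*(-g - n) = 2*g + 2*n)
-482*Y(9, -4) = -482*(2*(-4) + 2*9) = -482*(-8 + 18) = -482*10 = -4820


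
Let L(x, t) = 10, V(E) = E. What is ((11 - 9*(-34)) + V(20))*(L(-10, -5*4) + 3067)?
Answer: 1036949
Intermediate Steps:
((11 - 9*(-34)) + V(20))*(L(-10, -5*4) + 3067) = ((11 - 9*(-34)) + 20)*(10 + 3067) = ((11 + 306) + 20)*3077 = (317 + 20)*3077 = 337*3077 = 1036949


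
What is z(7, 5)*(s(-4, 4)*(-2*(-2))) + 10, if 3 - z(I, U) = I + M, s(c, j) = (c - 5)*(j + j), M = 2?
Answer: 1738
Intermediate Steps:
s(c, j) = 2*j*(-5 + c) (s(c, j) = (-5 + c)*(2*j) = 2*j*(-5 + c))
z(I, U) = 1 - I (z(I, U) = 3 - (I + 2) = 3 - (2 + I) = 3 + (-2 - I) = 1 - I)
z(7, 5)*(s(-4, 4)*(-2*(-2))) + 10 = (1 - 1*7)*((2*4*(-5 - 4))*(-2*(-2))) + 10 = (1 - 7)*((2*4*(-9))*4) + 10 = -(-432)*4 + 10 = -6*(-288) + 10 = 1728 + 10 = 1738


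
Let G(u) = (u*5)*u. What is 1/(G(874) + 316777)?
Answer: 1/4136157 ≈ 2.4177e-7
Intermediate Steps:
G(u) = 5*u² (G(u) = (5*u)*u = 5*u²)
1/(G(874) + 316777) = 1/(5*874² + 316777) = 1/(5*763876 + 316777) = 1/(3819380 + 316777) = 1/4136157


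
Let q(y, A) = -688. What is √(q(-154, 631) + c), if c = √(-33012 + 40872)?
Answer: √(-688 + 2*√1965) ≈ 24.481*I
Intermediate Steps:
c = 2*√1965 (c = √7860 = 2*√1965 ≈ 88.657)
√(q(-154, 631) + c) = √(-688 + 2*√1965)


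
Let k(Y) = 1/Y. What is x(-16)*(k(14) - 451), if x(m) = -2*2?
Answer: 12626/7 ≈ 1803.7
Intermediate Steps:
x(m) = -4
x(-16)*(k(14) - 451) = -4*(1/14 - 451) = -4*(-6313/14) = 12626/7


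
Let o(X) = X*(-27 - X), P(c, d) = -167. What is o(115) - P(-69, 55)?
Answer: -16163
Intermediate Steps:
o(115) - P(-69, 55) = -1*115*(27 + 115) - 1*(-167) = -1*115*142 + 167 = -16330 + 167 = -16163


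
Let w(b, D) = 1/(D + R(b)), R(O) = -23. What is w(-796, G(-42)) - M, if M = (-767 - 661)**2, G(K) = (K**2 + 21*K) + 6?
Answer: -1763894159/865 ≈ -2.0392e+6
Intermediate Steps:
G(K) = 6 + K**2 + 21*K
w(b, D) = 1/(-23 + D) (w(b, D) = 1/(D - 23) = 1/(-23 + D))
M = 2039184 (M = (-1428)**2 = 2039184)
w(-796, G(-42)) - M = 1/(-23 + (6 + (-42)**2 + 21*(-42))) - 1*2039184 = 1/(-23 + (6 + 1764 - 882)) - 2039184 = 1/(-23 + 888) - 2039184 = 1/865 - 2039184 = -1763894159/865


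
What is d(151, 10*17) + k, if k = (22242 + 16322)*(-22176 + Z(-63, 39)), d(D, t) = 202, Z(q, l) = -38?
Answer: -856660494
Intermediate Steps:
k = -856660696 (k = (22242 + 16322)*(-22176 - 38) = 38564*(-22214) = -856660696)
d(151, 10*17) + k = 202 - 856660696 = -856660494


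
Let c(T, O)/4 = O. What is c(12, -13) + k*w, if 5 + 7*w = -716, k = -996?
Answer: 102536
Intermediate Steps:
w = -103 (w = -5/7 + (⅐)*(-716) = -5/7 - 716/7 = -103)
c(T, O) = 4*O
c(12, -13) + k*w = 4*(-13) - 996*(-103) = -52 + 102588 = 102536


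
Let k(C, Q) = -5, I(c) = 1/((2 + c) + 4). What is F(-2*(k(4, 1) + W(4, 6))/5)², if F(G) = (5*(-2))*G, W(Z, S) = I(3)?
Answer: 30976/81 ≈ 382.42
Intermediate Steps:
I(c) = 1/(6 + c)
W(Z, S) = ⅑ (W(Z, S) = 1/(6 + 3) = 1/9 = ⅑)
F(G) = -10*G
F(-2*(k(4, 1) + W(4, 6))/5)² = (-10*(-2*(-5 + ⅑))/5)² = (-10*(-2*(-44/9))/5)² = (-880/(9*5))² = (-10*88/45)² = (-176/9)² = 30976/81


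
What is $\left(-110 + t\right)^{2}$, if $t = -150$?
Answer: $67600$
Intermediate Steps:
$\left(-110 + t\right)^{2} = \left(-110 - 150\right)^{2} = \left(-260\right)^{2} = 67600$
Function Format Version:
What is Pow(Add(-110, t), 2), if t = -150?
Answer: 67600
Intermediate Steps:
Pow(Add(-110, t), 2) = Pow(Add(-110, -150), 2) = Pow(-260, 2) = 67600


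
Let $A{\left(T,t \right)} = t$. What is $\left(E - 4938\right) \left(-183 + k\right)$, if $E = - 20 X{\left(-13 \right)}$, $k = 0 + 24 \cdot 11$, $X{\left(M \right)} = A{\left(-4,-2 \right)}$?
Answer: $-396738$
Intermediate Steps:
$X{\left(M \right)} = -2$
$k = 264$ ($k = 0 + 264 = 264$)
$E = 40$ ($E = \left(-20\right) \left(-2\right) = 40$)
$\left(E - 4938\right) \left(-183 + k\right) = \left(40 - 4938\right) \left(-183 + 264\right) = \left(-4898\right) 81 = -396738$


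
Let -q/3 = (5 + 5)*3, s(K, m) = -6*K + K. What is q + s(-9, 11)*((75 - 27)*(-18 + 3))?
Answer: -32490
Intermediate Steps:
s(K, m) = -5*K
q = -90 (q = -3*(5 + 5)*3 = -30*3 = -3*30 = -90)
q + s(-9, 11)*((75 - 27)*(-18 + 3)) = -90 + (-5*(-9))*((75 - 27)*(-18 + 3)) = -90 + 45*(48*(-15)) = -90 + 45*(-720) = -90 - 32400 = -32490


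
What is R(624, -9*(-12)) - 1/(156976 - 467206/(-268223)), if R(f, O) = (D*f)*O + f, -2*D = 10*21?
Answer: -297915732344215967/42105040854 ≈ -7.0755e+6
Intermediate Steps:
D = -105 (D = -5*21 = -½*210 = -105)
R(f, O) = f - 105*O*f (R(f, O) = (-105*f)*O + f = -105*O*f + f = f - 105*O*f)
R(624, -9*(-12)) - 1/(156976 - 467206/(-268223)) = 624*(1 - (-945)*(-12)) - 1/(156976 - 467206/(-268223)) = 624*(1 - 105*108) - 1/(156976 - 467206*(-1/268223)) = 624*(1 - 11340) - 1/(156976 + 467206/268223) = 624*(-11339) - 1/42105040854/268223 = -7075536 - 1*268223/42105040854 = -7075536 - 268223/42105040854 = -297915732344215967/42105040854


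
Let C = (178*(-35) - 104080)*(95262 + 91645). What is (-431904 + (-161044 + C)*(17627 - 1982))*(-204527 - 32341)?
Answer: 76405708066443326712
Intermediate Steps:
C = -20617711170 (C = (-6230 - 104080)*186907 = -110310*186907 = -20617711170)
(-431904 + (-161044 + C)*(17627 - 1982))*(-204527 - 32341) = (-431904 + (-161044 - 20617711170)*(17627 - 1982))*(-204527 - 32341) = (-431904 - 20617872214*15645)*(-236868) = (-431904 - 322566610788030)*(-236868) = -322566611219934*(-236868) = 76405708066443326712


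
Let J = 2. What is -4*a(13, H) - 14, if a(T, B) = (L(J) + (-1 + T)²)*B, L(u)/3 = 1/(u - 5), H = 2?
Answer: -1158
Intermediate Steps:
L(u) = 3/(-5 + u) (L(u) = 3/(u - 5) = 3/(-5 + u))
a(T, B) = B*(-1 + (-1 + T)²) (a(T, B) = (3/(-5 + 2) + (-1 + T)²)*B = (3/(-3) + (-1 + T)²)*B = (3*(-⅓) + (-1 + T)²)*B = (-1 + (-1 + T)²)*B = B*(-1 + (-1 + T)²))
-4*a(13, H) - 14 = -8*13*(-2 + 13) - 14 = -8*13*11 - 14 = -4*286 - 14 = -1144 - 14 = -1158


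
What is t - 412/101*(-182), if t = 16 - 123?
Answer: 64177/101 ≈ 635.42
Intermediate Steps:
t = -107
t - 412/101*(-182) = -107 - 412/101*(-182) = -107 + 74984/101 = 64177/101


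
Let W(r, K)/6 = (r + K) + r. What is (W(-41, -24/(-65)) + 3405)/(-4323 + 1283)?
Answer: -189489/197600 ≈ -0.95895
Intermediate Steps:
W(r, K) = 6*K + 12*r (W(r, K) = 6*((r + K) + r) = 6*((K + r) + r) = 6*(K + 2*r) = 6*K + 12*r)
(W(-41, -24/(-65)) + 3405)/(-4323 + 1283) = ((6*(-24/(-65)) + 12*(-41)) + 3405)/(-4323 + 1283) = ((6*(-24*(-1/65)) - 492) + 3405)/(-3040) = ((6*(24/65) - 492) + 3405)*(-1/3040) = ((144/65 - 492) + 3405)*(-1/3040) = (-31836/65 + 3405)*(-1/3040) = (189489/65)*(-1/3040) = -189489/197600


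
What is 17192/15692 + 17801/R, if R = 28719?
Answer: 193267585/112664637 ≈ 1.7154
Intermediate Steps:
17192/15692 + 17801/R = 17192/15692 + 17801/28719 = 17192*(1/15692) + 17801*(1/28719) = 4298/3923 + 17801/28719 = 193267585/112664637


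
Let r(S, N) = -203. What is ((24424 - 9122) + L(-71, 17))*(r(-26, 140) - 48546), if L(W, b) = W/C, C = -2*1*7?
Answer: -10446861951/14 ≈ -7.4620e+8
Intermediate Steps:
C = -14 (C = -2*7 = -14)
L(W, b) = -W/14 (L(W, b) = W/(-14) = W*(-1/14) = -W/14)
((24424 - 9122) + L(-71, 17))*(r(-26, 140) - 48546) = ((24424 - 9122) - 1/14*(-71))*(-203 - 48546) = (15302 + 71/14)*(-48749) = (214299/14)*(-48749) = -10446861951/14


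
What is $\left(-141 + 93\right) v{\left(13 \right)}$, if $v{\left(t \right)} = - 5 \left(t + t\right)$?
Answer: $6240$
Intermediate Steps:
$v{\left(t \right)} = - 10 t$ ($v{\left(t \right)} = - 5 \cdot 2 t = - 10 t$)
$\left(-141 + 93\right) v{\left(13 \right)} = \left(-141 + 93\right) \left(\left(-10\right) 13\right) = \left(-48\right) \left(-130\right) = 6240$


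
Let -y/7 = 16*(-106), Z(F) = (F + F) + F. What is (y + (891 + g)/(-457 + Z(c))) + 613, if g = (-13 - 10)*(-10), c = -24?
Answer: 6603444/529 ≈ 12483.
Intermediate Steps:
Z(F) = 3*F (Z(F) = 2*F + F = 3*F)
g = 230 (g = -23*(-10) = 230)
y = 11872 (y = -112*(-106) = -7*(-1696) = 11872)
(y + (891 + g)/(-457 + Z(c))) + 613 = (11872 + (891 + 230)/(-457 + 3*(-24))) + 613 = (11872 + 1121/(-457 - 72)) + 613 = (11872 + 1121/(-529)) + 613 = (11872 + 1121*(-1/529)) + 613 = (11872 - 1121/529) + 613 = 6279167/529 + 613 = 6603444/529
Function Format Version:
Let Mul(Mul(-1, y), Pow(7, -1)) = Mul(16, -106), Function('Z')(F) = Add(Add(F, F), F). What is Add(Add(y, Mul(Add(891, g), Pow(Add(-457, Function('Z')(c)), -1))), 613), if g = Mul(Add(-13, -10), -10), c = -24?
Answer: Rational(6603444, 529) ≈ 12483.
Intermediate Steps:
Function('Z')(F) = Mul(3, F) (Function('Z')(F) = Add(Mul(2, F), F) = Mul(3, F))
g = 230 (g = Mul(-23, -10) = 230)
y = 11872 (y = Mul(-7, Mul(16, -106)) = Mul(-7, -1696) = 11872)
Add(Add(y, Mul(Add(891, g), Pow(Add(-457, Function('Z')(c)), -1))), 613) = Add(Add(11872, Mul(Add(891, 230), Pow(Add(-457, Mul(3, -24)), -1))), 613) = Add(Add(11872, Mul(1121, Pow(Add(-457, -72), -1))), 613) = Add(Add(11872, Mul(1121, Pow(-529, -1))), 613) = Add(Add(11872, Mul(1121, Rational(-1, 529))), 613) = Add(Add(11872, Rational(-1121, 529)), 613) = Add(Rational(6279167, 529), 613) = Rational(6603444, 529)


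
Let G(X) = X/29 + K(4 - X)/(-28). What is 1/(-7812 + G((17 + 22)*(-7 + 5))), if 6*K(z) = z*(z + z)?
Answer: -609/4807895 ≈ -0.00012667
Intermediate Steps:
K(z) = z²/3 (K(z) = (z*(z + z))/6 = (z*(2*z))/6 = (2*z²)/6 = z²/3)
G(X) = -(4 - X)²/84 + X/29 (G(X) = X/29 + ((4 - X)²/3)/(-28) = X*(1/29) + ((4 - X)²/3)*(-1/28) = X/29 - (4 - X)²/84 = -(4 - X)²/84 + X/29)
1/(-7812 + G((17 + 22)*(-7 + 5))) = 1/(-7812 + (-(-4 + (17 + 22)*(-7 + 5))²/84 + ((17 + 22)*(-7 + 5))/29)) = 1/(-7812 + (-(-4 + 39*(-2))²/84 + (39*(-2))/29)) = 1/(-7812 + (-(-4 - 78)²/84 + (1/29)*(-78))) = 1/(-7812 + (-1/84*(-82)² - 78/29)) = 1/(-7812 + (-1/84*6724 - 78/29)) = 1/(-7812 + (-1681/21 - 78/29)) = 1/(-7812 - 50387/609) = 1/(-4807895/609) = -609/4807895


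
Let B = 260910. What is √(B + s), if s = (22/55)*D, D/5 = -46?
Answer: √260818 ≈ 510.70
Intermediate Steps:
D = -230 (D = 5*(-46) = -230)
s = -92 (s = (22/55)*(-230) = ((1/55)*22)*(-230) = (⅖)*(-230) = -92)
√(B + s) = √(260910 - 92) = √260818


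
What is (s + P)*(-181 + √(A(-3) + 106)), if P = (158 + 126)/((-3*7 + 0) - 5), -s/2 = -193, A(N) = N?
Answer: -882556/13 + 4876*√103/13 ≈ -64082.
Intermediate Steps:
s = 386 (s = -2*(-193) = 386)
P = -142/13 (P = 284/((-21 + 0) - 5) = 284/(-21 - 5) = 284/(-26) = 284*(-1/26) = -142/13 ≈ -10.923)
(s + P)*(-181 + √(A(-3) + 106)) = (386 - 142/13)*(-181 + √(-3 + 106)) = 4876*(-181 + √103)/13 = -882556/13 + 4876*√103/13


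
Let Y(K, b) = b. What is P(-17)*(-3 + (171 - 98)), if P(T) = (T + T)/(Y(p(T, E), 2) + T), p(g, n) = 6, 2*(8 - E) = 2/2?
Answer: 476/3 ≈ 158.67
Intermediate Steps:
E = 15/2 (E = 8 - 1/2 = 8 - ½*1 = 8 - ½ = 15/2 ≈ 7.5000)
P(T) = 2*T/(2 + T) (P(T) = (T + T)/(2 + T) = (2*T)/(2 + T) = 2*T/(2 + T))
P(-17)*(-3 + (171 - 98)) = (2*(-17)/(2 - 17))*(-3 + (171 - 98)) = (2*(-17)/(-15))*(-3 + 73) = (2*(-17)*(-1/15))*70 = (34/15)*70 = 476/3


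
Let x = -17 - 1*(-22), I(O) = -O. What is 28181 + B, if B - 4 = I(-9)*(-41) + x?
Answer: 27821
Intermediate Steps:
x = 5 (x = -17 + 22 = 5)
B = -360 (B = 4 + (-1*(-9)*(-41) + 5) = 4 + (9*(-41) + 5) = 4 + (-369 + 5) = 4 - 364 = -360)
28181 + B = 28181 - 360 = 27821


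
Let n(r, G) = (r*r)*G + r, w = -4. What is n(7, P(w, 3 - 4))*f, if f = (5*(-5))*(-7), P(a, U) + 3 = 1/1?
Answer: -15925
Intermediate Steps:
P(a, U) = -2 (P(a, U) = -3 + 1/1 = -3 + 1 = -2)
n(r, G) = r + G*r² (n(r, G) = r²*G + r = G*r² + r = r + G*r²)
f = 175 (f = -25*(-7) = 175)
n(7, P(w, 3 - 4))*f = (7*(1 - 2*7))*175 = (7*(1 - 14))*175 = (7*(-13))*175 = -91*175 = -15925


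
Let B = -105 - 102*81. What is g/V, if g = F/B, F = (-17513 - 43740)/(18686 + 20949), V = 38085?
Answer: 61253/12629977923825 ≈ 4.8498e-9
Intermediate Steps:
B = -8367 (B = -105 - 8262 = -8367)
F = -61253/39635 ≈ -1.5454
g = 61253/331626045 (g = -61253/39635/(-8367) = -61253/39635*(-1/8367) = 61253/331626045 ≈ 0.00018471)
g/V = (61253/331626045)/38085 = (61253/331626045)*(1/38085) = 61253/12629977923825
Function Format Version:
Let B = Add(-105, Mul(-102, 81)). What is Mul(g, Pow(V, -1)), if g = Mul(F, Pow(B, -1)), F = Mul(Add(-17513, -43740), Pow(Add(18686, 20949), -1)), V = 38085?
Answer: Rational(61253, 12629977923825) ≈ 4.8498e-9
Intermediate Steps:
B = -8367 (B = Add(-105, -8262) = -8367)
F = Rational(-61253, 39635) (F = Mul(-61253, Pow(39635, -1)) = Mul(-61253, Rational(1, 39635)) = Rational(-61253, 39635) ≈ -1.5454)
g = Rational(61253, 331626045) (g = Mul(Rational(-61253, 39635), Pow(-8367, -1)) = Mul(Rational(-61253, 39635), Rational(-1, 8367)) = Rational(61253, 331626045) ≈ 0.00018471)
Mul(g, Pow(V, -1)) = Mul(Rational(61253, 331626045), Pow(38085, -1)) = Mul(Rational(61253, 331626045), Rational(1, 38085)) = Rational(61253, 12629977923825)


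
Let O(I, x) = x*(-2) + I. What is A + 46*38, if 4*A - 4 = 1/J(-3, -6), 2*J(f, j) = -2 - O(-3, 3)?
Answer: 24487/14 ≈ 1749.1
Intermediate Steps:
O(I, x) = I - 2*x (O(I, x) = -2*x + I = I - 2*x)
J(f, j) = 7/2 (J(f, j) = (-2 - (-3 - 2*3))/2 = (-2 - (-3 - 6))/2 = (-2 - 1*(-9))/2 = (-2 + 9)/2 = (½)*7 = 7/2)
A = 15/14 (A = 1 + 1/(4*(7/2)) = 1 + (¼)*(2/7) = 1 + 1/14 = 15/14 ≈ 1.0714)
A + 46*38 = 15/14 + 46*38 = 15/14 + 1748 = 24487/14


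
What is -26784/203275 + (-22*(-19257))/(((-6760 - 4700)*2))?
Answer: -2891071871/155302100 ≈ -18.616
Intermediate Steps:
-26784/203275 + (-22*(-19257))/(((-6760 - 4700)*2)) = -26784*1/203275 + 423654/((-11460*2)) = -26784/203275 + 423654/(-22920) = -26784/203275 + 423654*(-1/22920) = -26784/203275 - 70609/3820 = -2891071871/155302100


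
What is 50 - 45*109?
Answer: -4855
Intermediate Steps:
50 - 45*109 = 50 - 4905 = -4855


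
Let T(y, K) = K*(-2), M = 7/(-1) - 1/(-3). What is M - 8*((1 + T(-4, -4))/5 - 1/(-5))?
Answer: -68/3 ≈ -22.667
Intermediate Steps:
M = -20/3 (M = 7*(-1) - 1*(-⅓) = -7 + ⅓ = -20/3 ≈ -6.6667)
T(y, K) = -2*K
M - 8*((1 + T(-4, -4))/5 - 1/(-5)) = -20/3 - 8*((1 - 2*(-4))/5 - 1/(-5)) = -20/3 - 8*((1 + 8)*(⅕) - 1*(-⅕)) = -20/3 - 8*(9*(⅕) + ⅕) = -20/3 - 8*(9/5 + ⅕) = -20/3 - 8*2 = -20/3 - 16 = -68/3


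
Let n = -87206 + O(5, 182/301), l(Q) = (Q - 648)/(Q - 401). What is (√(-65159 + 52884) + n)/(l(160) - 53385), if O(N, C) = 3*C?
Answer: 903696980/553207771 - 1205*I*√491/12865297 ≈ 1.6336 - 0.0020754*I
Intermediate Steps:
l(Q) = (-648 + Q)/(-401 + Q)
n = -3749780/43 (n = -87206 + 3*(182/301) = -87206 + 3*(182*(1/301)) = -87206 + 3*(26/43) = -87206 + 78/43 = -3749780/43 ≈ -87204.)
(√(-65159 + 52884) + n)/(l(160) - 53385) = (√(-65159 + 52884) - 3749780/43)/((-648 + 160)/(-401 + 160) - 53385) = (√(-12275) - 3749780/43)/(-488/(-241) - 53385) = (5*I*√491 - 3749780/43)/(-1/241*(-488) - 53385) = (-3749780/43 + 5*I*√491)/(488/241 - 53385) = (-3749780/43 + 5*I*√491)/(-12865297/241) = (-3749780/43 + 5*I*√491)*(-241/12865297) = 903696980/553207771 - 1205*I*√491/12865297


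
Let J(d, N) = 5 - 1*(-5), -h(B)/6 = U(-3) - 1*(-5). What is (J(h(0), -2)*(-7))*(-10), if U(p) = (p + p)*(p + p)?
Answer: 700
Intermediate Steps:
U(p) = 4*p² (U(p) = (2*p)*(2*p) = 4*p²)
h(B) = -246 (h(B) = -6*(4*(-3)² - 1*(-5)) = -6*(4*9 + 5) = -6*(36 + 5) = -6*41 = -246)
J(d, N) = 10 (J(d, N) = 5 + 5 = 10)
(J(h(0), -2)*(-7))*(-10) = (10*(-7))*(-10) = -70*(-10) = 700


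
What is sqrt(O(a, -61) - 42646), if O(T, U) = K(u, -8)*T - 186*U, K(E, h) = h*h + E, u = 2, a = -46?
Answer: 4*I*sqrt(2146) ≈ 185.3*I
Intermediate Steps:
K(E, h) = E + h**2 (K(E, h) = h**2 + E = E + h**2)
O(T, U) = -186*U + 66*T (O(T, U) = (2 + (-8)**2)*T - 186*U = (2 + 64)*T - 186*U = 66*T - 186*U = -186*U + 66*T)
sqrt(O(a, -61) - 42646) = sqrt((-186*(-61) + 66*(-46)) - 42646) = sqrt((11346 - 3036) - 42646) = sqrt(8310 - 42646) = sqrt(-34336) = 4*I*sqrt(2146)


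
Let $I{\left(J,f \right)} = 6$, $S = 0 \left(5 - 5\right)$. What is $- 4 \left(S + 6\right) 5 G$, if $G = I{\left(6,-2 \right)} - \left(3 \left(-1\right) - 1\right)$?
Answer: $-1200$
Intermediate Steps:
$S = 0$ ($S = 0 \cdot 0 = 0$)
$G = 10$ ($G = 6 - \left(3 \left(-1\right) - 1\right) = 6 - \left(-3 - 1\right) = 6 - -4 = 6 + 4 = 10$)
$- 4 \left(S + 6\right) 5 G = - 4 \left(0 + 6\right) 5 \cdot 10 = - 4 \cdot 6 \cdot 5 \cdot 10 = \left(-4\right) 30 \cdot 10 = \left(-120\right) 10 = -1200$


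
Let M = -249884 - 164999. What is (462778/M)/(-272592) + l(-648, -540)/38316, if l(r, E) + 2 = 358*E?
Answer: -910979137815631/180554230524024 ≈ -5.0455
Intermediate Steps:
M = -414883
l(r, E) = -2 + 358*E
(462778/M)/(-272592) + l(-648, -540)/38316 = (462778/(-414883))/(-272592) + (-2 + 358*(-540))/38316 = (462778*(-1/414883))*(-1/272592) + (-2 - 193320)*(1/38316) = -462778/414883*(-1/272592) - 193322*1/38316 = 231389/56546893368 - 96661/19158 = -910979137815631/180554230524024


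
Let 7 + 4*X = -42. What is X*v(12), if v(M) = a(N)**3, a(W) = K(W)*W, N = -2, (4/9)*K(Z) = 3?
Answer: 964467/32 ≈ 30140.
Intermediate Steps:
X = -49/4 (X = -7/4 + (1/4)*(-42) = -7/4 - 21/2 = -49/4 ≈ -12.250)
K(Z) = 27/4 (K(Z) = (9/4)*3 = 27/4)
a(W) = 27*W/4
v(M) = -19683/8 (v(M) = ((27/4)*(-2))**3 = (-27/2)**3 = -19683/8)
X*v(12) = -49/4*(-19683/8) = 964467/32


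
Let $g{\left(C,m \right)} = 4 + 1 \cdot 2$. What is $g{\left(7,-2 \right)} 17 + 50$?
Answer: $152$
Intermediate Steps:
$g{\left(C,m \right)} = 6$ ($g{\left(C,m \right)} = 4 + 2 = 6$)
$g{\left(7,-2 \right)} 17 + 50 = 6 \cdot 17 + 50 = 102 + 50 = 152$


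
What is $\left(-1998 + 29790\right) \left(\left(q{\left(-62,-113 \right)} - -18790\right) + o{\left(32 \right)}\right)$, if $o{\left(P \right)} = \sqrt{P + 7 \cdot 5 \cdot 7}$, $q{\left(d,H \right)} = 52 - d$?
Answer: $525379968 + 27792 \sqrt{277} \approx 5.2584 \cdot 10^{8}$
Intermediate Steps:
$o{\left(P \right)} = \sqrt{245 + P}$ ($o{\left(P \right)} = \sqrt{P + 35 \cdot 7} = \sqrt{P + 245} = \sqrt{245 + P}$)
$\left(-1998 + 29790\right) \left(\left(q{\left(-62,-113 \right)} - -18790\right) + o{\left(32 \right)}\right) = \left(-1998 + 29790\right) \left(\left(\left(52 - -62\right) - -18790\right) + \sqrt{245 + 32}\right) = 27792 \left(\left(\left(52 + 62\right) + 18790\right) + \sqrt{277}\right) = 27792 \left(\left(114 + 18790\right) + \sqrt{277}\right) = 27792 \left(18904 + \sqrt{277}\right) = 525379968 + 27792 \sqrt{277}$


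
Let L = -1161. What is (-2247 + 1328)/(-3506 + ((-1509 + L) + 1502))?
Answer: 919/4674 ≈ 0.19662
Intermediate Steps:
(-2247 + 1328)/(-3506 + ((-1509 + L) + 1502)) = (-2247 + 1328)/(-3506 + ((-1509 - 1161) + 1502)) = -919/(-3506 + (-2670 + 1502)) = -919/(-3506 - 1168) = -919/(-4674) = -919*(-1/4674) = 919/4674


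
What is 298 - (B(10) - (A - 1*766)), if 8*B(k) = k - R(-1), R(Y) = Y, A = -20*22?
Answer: -7275/8 ≈ -909.38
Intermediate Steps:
A = -440
B(k) = 1/8 + k/8 (B(k) = (k - 1*(-1))/8 = (k + 1)/8 = (1 + k)/8 = 1/8 + k/8)
298 - (B(10) - (A - 1*766)) = 298 - ((1/8 + (1/8)*10) - (-440 - 1*766)) = 298 - ((1/8 + 5/4) - (-440 - 766)) = 298 - (11/8 - 1*(-1206)) = 298 - (11/8 + 1206) = 298 - 1*9659/8 = 298 - 9659/8 = -7275/8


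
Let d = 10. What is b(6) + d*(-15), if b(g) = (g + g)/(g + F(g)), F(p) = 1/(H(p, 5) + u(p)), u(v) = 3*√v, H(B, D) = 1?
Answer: -280446/1895 - 36*√6/1895 ≈ -148.04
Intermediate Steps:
F(p) = 1/(1 + 3*√p)
b(g) = 2*g/(g + 1/(1 + 3*√g)) (b(g) = (g + g)/(g + 1/(1 + 3*√g)) = (2*g)/(g + 1/(1 + 3*√g)) = 2*g/(g + 1/(1 + 3*√g)))
b(6) + d*(-15) = 2*(6 + 3*6^(3/2))/(1 + 6 + 3*6^(3/2)) + 10*(-15) = 2*(6 + 3*(6*√6))/(1 + 6 + 3*(6*√6)) - 150 = 2*(6 + 18*√6)/(1 + 6 + 18*√6) - 150 = 2*(6 + 18*√6)/(7 + 18*√6) - 150 = -150 + 2*(6 + 18*√6)/(7 + 18*√6)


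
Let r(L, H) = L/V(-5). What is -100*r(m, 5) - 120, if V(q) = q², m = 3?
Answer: -132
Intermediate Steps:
r(L, H) = L/25 (r(L, H) = L/((-5)²) = L/25)
-100*r(m, 5) - 120 = -4*3 - 120 = -100*3/25 - 120 = -12 - 120 = -132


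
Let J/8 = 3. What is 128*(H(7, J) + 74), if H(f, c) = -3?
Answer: 9088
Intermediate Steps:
J = 24 (J = 8*3 = 24)
128*(H(7, J) + 74) = 128*(-3 + 74) = 128*71 = 9088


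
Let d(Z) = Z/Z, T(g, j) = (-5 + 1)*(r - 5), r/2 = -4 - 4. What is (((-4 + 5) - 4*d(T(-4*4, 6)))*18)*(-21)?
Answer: 1134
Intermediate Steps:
r = -16 (r = 2*(-4 - 4) = 2*(-8) = -16)
T(g, j) = 84 (T(g, j) = (-5 + 1)*(-16 - 5) = -4*(-21) = 84)
d(Z) = 1
(((-4 + 5) - 4*d(T(-4*4, 6)))*18)*(-21) = (((-4 + 5) - 4*1)*18)*(-21) = ((1 - 4)*18)*(-21) = -3*18*(-21) = -54*(-21) = 1134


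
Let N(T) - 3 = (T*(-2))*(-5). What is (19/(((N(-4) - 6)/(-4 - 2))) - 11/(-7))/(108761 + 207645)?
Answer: 1271/95238206 ≈ 1.3345e-5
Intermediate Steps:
N(T) = 3 + 10*T (N(T) = 3 + (T*(-2))*(-5) = 3 - 2*T*(-5) = 3 + 10*T)
(19/(((N(-4) - 6)/(-4 - 2))) - 11/(-7))/(108761 + 207645) = (19/((((3 + 10*(-4)) - 6)/(-4 - 2))) - 11/(-7))/(108761 + 207645) = (19/((((3 - 40) - 6)/(-6))) - 11*(-⅐))/316406 = (19/(((-37 - 6)*(-⅙))) + 11/7)*(1/316406) = (19/((-43*(-⅙))) + 11/7)*(1/316406) = (19/(43/6) + 11/7)*(1/316406) = (19*(6/43) + 11/7)*(1/316406) = (114/43 + 11/7)*(1/316406) = (1271/301)*(1/316406) = 1271/95238206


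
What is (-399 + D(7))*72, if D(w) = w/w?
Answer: -28656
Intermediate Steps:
D(w) = 1
(-399 + D(7))*72 = (-399 + 1)*72 = -398*72 = -28656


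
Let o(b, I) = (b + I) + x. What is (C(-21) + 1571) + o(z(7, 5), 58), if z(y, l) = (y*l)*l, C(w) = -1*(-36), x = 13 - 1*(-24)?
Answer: 1877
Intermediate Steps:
x = 37 (x = 13 + 24 = 37)
C(w) = 36
z(y, l) = y*l² (z(y, l) = (l*y)*l = y*l²)
o(b, I) = 37 + I + b (o(b, I) = (b + I) + 37 = (I + b) + 37 = 37 + I + b)
(C(-21) + 1571) + o(z(7, 5), 58) = (36 + 1571) + (37 + 58 + 7*5²) = 1607 + (37 + 58 + 7*25) = 1607 + (37 + 58 + 175) = 1607 + 270 = 1877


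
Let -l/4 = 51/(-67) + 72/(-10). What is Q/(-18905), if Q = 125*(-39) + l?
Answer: 1622457/6333175 ≈ 0.25618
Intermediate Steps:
l = 10668/335 (l = -4*(51/(-67) + 72/(-10)) = -4*(51*(-1/67) + 72*(-1/10)) = -4*(-51/67 - 36/5) = -4*(-2667/335) = 10668/335 ≈ 31.845)
Q = -1622457/335 (Q = 125*(-39) + 10668/335 = -4875 + 10668/335 = -1622457/335 ≈ -4843.2)
Q/(-18905) = -1622457/335/(-18905) = -1622457/335*(-1/18905) = 1622457/6333175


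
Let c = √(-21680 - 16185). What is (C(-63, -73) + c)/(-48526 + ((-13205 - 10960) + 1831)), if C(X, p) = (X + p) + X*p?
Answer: -4463/70860 - I*√37865/70860 ≈ -0.062983 - 0.0027461*I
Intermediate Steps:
C(X, p) = X + p + X*p
c = I*√37865 (c = √(-37865) = I*√37865 ≈ 194.59*I)
(C(-63, -73) + c)/(-48526 + ((-13205 - 10960) + 1831)) = ((-63 - 73 - 63*(-73)) + I*√37865)/(-48526 + ((-13205 - 10960) + 1831)) = ((-63 - 73 + 4599) + I*√37865)/(-48526 + (-24165 + 1831)) = (4463 + I*√37865)/(-48526 - 22334) = (4463 + I*√37865)/(-70860) = (4463 + I*√37865)*(-1/70860) = -4463/70860 - I*√37865/70860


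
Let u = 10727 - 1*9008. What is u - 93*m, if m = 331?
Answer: -29064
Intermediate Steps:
u = 1719 (u = 10727 - 9008 = 1719)
u - 93*m = 1719 - 93*331 = 1719 - 30783 = -29064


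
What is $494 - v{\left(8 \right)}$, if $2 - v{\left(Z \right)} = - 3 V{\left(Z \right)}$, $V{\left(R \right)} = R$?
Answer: $468$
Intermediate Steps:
$v{\left(Z \right)} = 2 + 3 Z$ ($v{\left(Z \right)} = 2 - - 3 Z = 2 + 3 Z$)
$494 - v{\left(8 \right)} = 494 - \left(2 + 3 \cdot 8\right) = 494 - \left(2 + 24\right) = 494 - 26 = 468$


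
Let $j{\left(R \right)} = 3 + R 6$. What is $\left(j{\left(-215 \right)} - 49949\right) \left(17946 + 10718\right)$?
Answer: $-1468628704$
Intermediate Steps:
$j{\left(R \right)} = 3 + 6 R$
$\left(j{\left(-215 \right)} - 49949\right) \left(17946 + 10718\right) = \left(\left(3 + 6 \left(-215\right)\right) - 49949\right) \left(17946 + 10718\right) = \left(\left(3 - 1290\right) - 49949\right) 28664 = \left(-1287 - 49949\right) 28664 = \left(-51236\right) 28664 = -1468628704$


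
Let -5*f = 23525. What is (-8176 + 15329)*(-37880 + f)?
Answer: -304610505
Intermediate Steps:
f = -4705 (f = -⅕*23525 = -4705)
(-8176 + 15329)*(-37880 + f) = (-8176 + 15329)*(-37880 - 4705) = 7153*(-42585) = -304610505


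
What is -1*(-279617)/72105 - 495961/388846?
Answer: 72966684077/28037740830 ≈ 2.6024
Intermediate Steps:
-1*(-279617)/72105 - 495961/388846 = 279617*(1/72105) - 495961*1/388846 = 279617/72105 - 495961/388846 = 72966684077/28037740830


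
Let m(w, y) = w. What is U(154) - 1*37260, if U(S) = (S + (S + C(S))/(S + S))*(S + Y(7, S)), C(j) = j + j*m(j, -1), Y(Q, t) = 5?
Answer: -372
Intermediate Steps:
C(j) = j + j**2 (C(j) = j + j*j = j + j**2)
U(S) = (5 + S)*(S + (S + S*(1 + S))/(2*S)) (U(S) = (S + (S + S*(1 + S))/(S + S))*(S + 5) = (S + (S + S*(1 + S))/((2*S)))*(5 + S) = (S + (S + S*(1 + S))*(1/(2*S)))*(5 + S) = (S + (S + S*(1 + S))/(2*S))*(5 + S) = (5 + S)*(S + (S + S*(1 + S))/(2*S)))
U(154) - 1*37260 = (5 + (3/2)*154**2 + (17/2)*154) - 1*37260 = (5 + (3/2)*23716 + 1309) - 37260 = (5 + 35574 + 1309) - 37260 = 36888 - 37260 = -372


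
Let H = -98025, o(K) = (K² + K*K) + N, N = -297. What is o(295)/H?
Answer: -173753/98025 ≈ -1.7725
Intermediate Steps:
o(K) = -297 + 2*K² (o(K) = (K² + K*K) - 297 = (K² + K²) - 297 = 2*K² - 297 = -297 + 2*K²)
o(295)/H = (-297 + 2*295²)/(-98025) = (-297 + 2*87025)*(-1/98025) = (-297 + 174050)*(-1/98025) = 173753*(-1/98025) = -173753/98025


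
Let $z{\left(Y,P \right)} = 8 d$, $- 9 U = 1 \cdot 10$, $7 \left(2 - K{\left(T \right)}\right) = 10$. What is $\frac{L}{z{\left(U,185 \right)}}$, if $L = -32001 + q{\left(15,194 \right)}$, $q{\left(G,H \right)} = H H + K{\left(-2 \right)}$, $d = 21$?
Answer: $\frac{39449}{1176} \approx 33.545$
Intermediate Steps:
$K{\left(T \right)} = \frac{4}{7}$ ($K{\left(T \right)} = 2 - \frac{10}{7} = \frac{4}{7}$)
$U = - \frac{10}{9}$ ($U = - \frac{1 \cdot 10}{9} = \left(- \frac{1}{9}\right) 10 = - \frac{10}{9} \approx -1.1111$)
$z{\left(Y,P \right)} = 168$ ($z{\left(Y,P \right)} = 8 \cdot 21 = 168$)
$q{\left(G,H \right)} = \frac{4}{7} + H^{2}$ ($q{\left(G,H \right)} = H H + \frac{4}{7} = H^{2} + \frac{4}{7} = \frac{4}{7} + H^{2}$)
$L = \frac{39449}{7}$ ($L = -32001 + \left(\frac{4}{7} + 194^{2}\right) = -32001 + \left(\frac{4}{7} + 37636\right) = -32001 + \frac{263456}{7} = \frac{39449}{7} \approx 5635.6$)
$\frac{L}{z{\left(U,185 \right)}} = \frac{39449}{7 \cdot 168} = \frac{39449}{7} \cdot \frac{1}{168} = \frac{39449}{1176}$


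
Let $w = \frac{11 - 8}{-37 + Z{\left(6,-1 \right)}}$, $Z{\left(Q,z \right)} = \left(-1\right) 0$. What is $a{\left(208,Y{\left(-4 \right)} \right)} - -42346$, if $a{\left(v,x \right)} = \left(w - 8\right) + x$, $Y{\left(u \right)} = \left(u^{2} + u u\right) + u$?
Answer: $\frac{1567539}{37} \approx 42366.0$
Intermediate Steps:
$Z{\left(Q,z \right)} = 0$
$Y{\left(u \right)} = u + 2 u^{2}$ ($Y{\left(u \right)} = \left(u^{2} + u^{2}\right) + u = 2 u^{2} + u = u + 2 u^{2}$)
$w = - \frac{3}{37}$ ($w = \frac{11 - 8}{-37 + 0} = \frac{3}{-37} = 3 \left(- \frac{1}{37}\right) = - \frac{3}{37} \approx -0.081081$)
$a{\left(v,x \right)} = - \frac{299}{37} + x$ ($a{\left(v,x \right)} = \left(- \frac{3}{37} - 8\right) + x = - \frac{299}{37} + x$)
$a{\left(208,Y{\left(-4 \right)} \right)} - -42346 = \left(- \frac{299}{37} - 4 \left(1 + 2 \left(-4\right)\right)\right) - -42346 = \left(- \frac{299}{37} - 4 \left(1 - 8\right)\right) + 42346 = \left(- \frac{299}{37} - -28\right) + 42346 = \left(- \frac{299}{37} + 28\right) + 42346 = \frac{737}{37} + 42346 = \frac{1567539}{37}$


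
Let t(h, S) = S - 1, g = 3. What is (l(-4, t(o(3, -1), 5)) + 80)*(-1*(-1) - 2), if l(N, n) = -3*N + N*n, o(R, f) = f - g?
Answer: -76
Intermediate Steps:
o(R, f) = -3 + f (o(R, f) = f - 1*3 = f - 3 = -3 + f)
t(h, S) = -1 + S
(l(-4, t(o(3, -1), 5)) + 80)*(-1*(-1) - 2) = (-4*(-3 + (-1 + 5)) + 80)*(-1*(-1) - 2) = (-4*(-3 + 4) + 80)*(1 - 2) = (-4*1 + 80)*(-1) = (-4 + 80)*(-1) = 76*(-1) = -76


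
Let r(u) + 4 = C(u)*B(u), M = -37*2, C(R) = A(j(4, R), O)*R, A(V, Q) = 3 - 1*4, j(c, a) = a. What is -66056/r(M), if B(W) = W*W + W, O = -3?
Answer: -8257/49968 ≈ -0.16525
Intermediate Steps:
B(W) = W + W² (B(W) = W² + W = W + W²)
A(V, Q) = -1 (A(V, Q) = 3 - 4 = -1)
C(R) = -R
M = -74
r(u) = -4 - u²*(1 + u) (r(u) = -4 + (-u)*(u*(1 + u)) = -4 - u²*(1 + u))
-66056/r(M) = -66056/(-4 - 1*(-74)²*(1 - 74)) = -66056/(-4 - 1*5476*(-73)) = -66056/(-4 + 399748) = -66056/399744 = -66056*1/399744 = -8257/49968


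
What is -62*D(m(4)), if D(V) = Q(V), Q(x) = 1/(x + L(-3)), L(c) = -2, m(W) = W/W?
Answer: 62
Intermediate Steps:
m(W) = 1
Q(x) = 1/(-2 + x) (Q(x) = 1/(x - 2) = 1/(-2 + x))
D(V) = 1/(-2 + V)
-62*D(m(4)) = -62/(-2 + 1) = -62/(-1) = -62*(-1) = 62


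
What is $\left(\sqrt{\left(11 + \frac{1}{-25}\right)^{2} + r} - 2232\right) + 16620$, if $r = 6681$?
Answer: $14388 + \frac{7 \sqrt{86749}}{25} \approx 14470.0$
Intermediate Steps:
$\left(\sqrt{\left(11 + \frac{1}{-25}\right)^{2} + r} - 2232\right) + 16620 = \left(\sqrt{\left(11 + \frac{1}{-25}\right)^{2} + 6681} - 2232\right) + 16620 = \left(\sqrt{\left(11 - \frac{1}{25}\right)^{2} + 6681} - 2232\right) + 16620 = \left(\sqrt{\left(\frac{274}{25}\right)^{2} + 6681} - 2232\right) + 16620 = \left(\sqrt{\frac{75076}{625} + 6681} - 2232\right) + 16620 = \left(\sqrt{\frac{4250701}{625}} - 2232\right) + 16620 = \left(\frac{7 \sqrt{86749}}{25} - 2232\right) + 16620 = \left(-2232 + \frac{7 \sqrt{86749}}{25}\right) + 16620 = 14388 + \frac{7 \sqrt{86749}}{25}$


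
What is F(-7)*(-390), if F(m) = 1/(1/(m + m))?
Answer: 5460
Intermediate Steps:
F(m) = 2*m (F(m) = 1/(1/(2*m)) = 2*m)
F(-7)*(-390) = (2*(-7))*(-390) = -14*(-390) = 5460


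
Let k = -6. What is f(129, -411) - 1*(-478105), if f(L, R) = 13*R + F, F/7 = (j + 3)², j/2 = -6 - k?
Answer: 472825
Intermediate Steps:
j = 0 (j = 2*(-6 - 1*(-6)) = 2*(-6 + 6) = 2*0 = 0)
F = 63 (F = 7*(0 + 3)² = 7*3² = 7*9 = 63)
f(L, R) = 63 + 13*R (f(L, R) = 13*R + 63 = 63 + 13*R)
f(129, -411) - 1*(-478105) = (63 + 13*(-411)) - 1*(-478105) = (63 - 5343) + 478105 = -5280 + 478105 = 472825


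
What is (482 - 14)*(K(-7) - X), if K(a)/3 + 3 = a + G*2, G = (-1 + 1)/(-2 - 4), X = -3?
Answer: -12636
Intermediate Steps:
G = 0 (G = 0/(-6) = 0*(-⅙) = 0)
K(a) = -9 + 3*a (K(a) = -9 + 3*(a + 0*2) = -9 + 3*(a + 0) = -9 + 3*a)
(482 - 14)*(K(-7) - X) = (482 - 14)*((-9 + 3*(-7)) - 1*(-3)) = 468*((-9 - 21) + 3) = 468*(-30 + 3) = 468*(-27) = -12636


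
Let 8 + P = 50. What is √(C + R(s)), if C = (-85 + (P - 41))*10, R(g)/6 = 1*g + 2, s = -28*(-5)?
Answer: 2*√3 ≈ 3.4641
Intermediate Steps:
s = 140
P = 42 (P = -8 + 50 = 42)
R(g) = 12 + 6*g (R(g) = 6*(1*g + 2) = 6*(g + 2) = 6*(2 + g) = 12 + 6*g)
C = -840 (C = (-85 + (42 - 41))*10 = (-85 + 1)*10 = -84*10 = -840)
√(C + R(s)) = √(-840 + (12 + 6*140)) = √(-840 + (12 + 840)) = √(-840 + 852) = √12 = 2*√3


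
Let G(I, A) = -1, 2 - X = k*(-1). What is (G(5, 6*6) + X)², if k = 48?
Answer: 2401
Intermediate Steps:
X = 50 (X = 2 - 48*(-1) = 2 - 1*(-48) = 2 + 48 = 50)
(G(5, 6*6) + X)² = (-1 + 50)² = 49² = 2401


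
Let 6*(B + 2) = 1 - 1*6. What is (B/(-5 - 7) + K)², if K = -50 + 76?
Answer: 3568321/5184 ≈ 688.33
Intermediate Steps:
K = 26
B = -17/6 (B = -2 + (1 - 1*6)/6 = -2 + (1 - 6)/6 = -2 + (⅙)*(-5) = -2 - ⅚ = -17/6 ≈ -2.8333)
(B/(-5 - 7) + K)² = (-17/(6*(-5 - 7)) + 26)² = (-17/6/(-12) + 26)² = (-17/6*(-1/12) + 26)² = (17/72 + 26)² = (1889/72)² = 3568321/5184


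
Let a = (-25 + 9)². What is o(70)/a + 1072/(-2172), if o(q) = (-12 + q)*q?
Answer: 533993/34752 ≈ 15.366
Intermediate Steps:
o(q) = q*(-12 + q)
a = 256 (a = (-16)² = 256)
o(70)/a + 1072/(-2172) = (70*(-12 + 70))/256 + 1072/(-2172) = (70*58)*(1/256) + 1072*(-1/2172) = 4060*(1/256) - 268/543 = 1015/64 - 268/543 = 533993/34752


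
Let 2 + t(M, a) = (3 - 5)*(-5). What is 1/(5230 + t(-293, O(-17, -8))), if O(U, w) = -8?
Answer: 1/5238 ≈ 0.00019091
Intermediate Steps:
t(M, a) = 8 (t(M, a) = -2 + (3 - 5)*(-5) = -2 - 2*(-5) = -2 + 10 = 8)
1/(5230 + t(-293, O(-17, -8))) = 1/(5230 + 8) = 1/5238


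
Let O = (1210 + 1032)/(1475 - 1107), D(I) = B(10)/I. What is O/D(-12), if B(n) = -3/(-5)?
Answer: -5605/46 ≈ -121.85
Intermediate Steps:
B(n) = ⅗ (B(n) = -3*(-⅕) = ⅗)
D(I) = 3/(5*I)
O = 1121/184 (O = 2242/368 = 2242*(1/368) = 1121/184 ≈ 6.0924)
O/D(-12) = 1121/(184*(((⅗)/(-12)))) = 1121/(184*(((⅗)*(-1/12)))) = 1121/(184*(-1/20)) = (1121/184)*(-20) = -5605/46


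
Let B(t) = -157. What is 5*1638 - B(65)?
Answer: 8347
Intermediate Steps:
5*1638 - B(65) = 5*1638 - 1*(-157) = 8190 + 157 = 8347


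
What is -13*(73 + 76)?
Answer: -1937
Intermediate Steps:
-13*(73 + 76) = -13*149 = -1937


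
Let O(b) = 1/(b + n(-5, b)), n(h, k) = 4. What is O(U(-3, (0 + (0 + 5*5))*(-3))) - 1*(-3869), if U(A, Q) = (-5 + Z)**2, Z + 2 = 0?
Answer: 205058/53 ≈ 3869.0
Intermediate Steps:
Z = -2 (Z = -2 + 0 = -2)
U(A, Q) = 49 (U(A, Q) = (-5 - 2)**2 = (-7)**2 = 49)
O(b) = 1/(4 + b) (O(b) = 1/(b + 4) = 1/(4 + b))
O(U(-3, (0 + (0 + 5*5))*(-3))) - 1*(-3869) = 1/(4 + 49) - 1*(-3869) = 1/53 + 3869 = 205058/53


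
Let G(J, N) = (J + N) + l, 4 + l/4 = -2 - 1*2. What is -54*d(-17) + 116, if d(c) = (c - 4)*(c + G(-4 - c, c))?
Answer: -59986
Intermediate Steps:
l = -32 (l = -16 + 4*(-2 - 1*2) = -16 + 4*(-2 - 2) = -16 + 4*(-4) = -16 - 16 = -32)
G(J, N) = -32 + J + N (G(J, N) = (J + N) - 32 = -32 + J + N)
d(c) = (-36 + c)*(-4 + c) (d(c) = (c - 4)*(c + (-32 + (-4 - c) + c)) = (-4 + c)*(c - 36) = (-4 + c)*(-36 + c) = (-36 + c)*(-4 + c))
-54*d(-17) + 116 = -54*(144 + (-17)² - 40*(-17)) + 116 = -54*(144 + 289 + 680) + 116 = -54*1113 + 116 = -60102 + 116 = -59986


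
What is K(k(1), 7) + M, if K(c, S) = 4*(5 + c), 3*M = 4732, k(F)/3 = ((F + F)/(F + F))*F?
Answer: 4828/3 ≈ 1609.3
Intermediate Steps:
k(F) = 3*F (k(F) = 3*(((F + F)/(F + F))*F) = 3*(((2*F)/((2*F)))*F) = 3*(((2*F)*(1/(2*F)))*F) = 3*(1*F) = 3*F)
M = 4732/3 (M = (⅓)*4732 = 4732/3 ≈ 1577.3)
K(c, S) = 20 + 4*c
K(k(1), 7) + M = (20 + 4*(3*1)) + 4732/3 = (20 + 4*3) + 4732/3 = (20 + 12) + 4732/3 = 32 + 4732/3 = 4828/3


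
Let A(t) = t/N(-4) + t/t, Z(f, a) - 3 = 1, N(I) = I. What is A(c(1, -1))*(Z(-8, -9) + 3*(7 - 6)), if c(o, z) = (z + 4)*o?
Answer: 7/4 ≈ 1.7500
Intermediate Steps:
c(o, z) = o*(4 + z) (c(o, z) = (4 + z)*o = o*(4 + z))
Z(f, a) = 4 (Z(f, a) = 3 + 1 = 4)
A(t) = 1 - t/4 (A(t) = t/(-4) + t/t = t*(-1/4) + 1 = -t/4 + 1 = 1 - t/4)
A(c(1, -1))*(Z(-8, -9) + 3*(7 - 6)) = (1 - (4 - 1)/4)*(4 + 3*(7 - 6)) = (1 - 3/4)*(4 + 3*1) = (1 - 1/4*3)*(4 + 3) = (1 - 3/4)*7 = (1/4)*7 = 7/4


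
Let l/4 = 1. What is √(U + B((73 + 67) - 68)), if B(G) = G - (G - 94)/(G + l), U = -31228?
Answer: I*√44988846/38 ≈ 176.51*I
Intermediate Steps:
l = 4 (l = 4*1 = 4)
B(G) = G - (-94 + G)/(4 + G) (B(G) = G - (G - 94)/(G + 4) = G - (-94 + G)/(4 + G))
√(U + B((73 + 67) - 68)) = √(-31228 + (94 + ((73 + 67) - 68)² + 3*((73 + 67) - 68))/(4 + ((73 + 67) - 68))) = √(-31228 + (94 + (140 - 68)² + 3*(140 - 68))/(4 + (140 - 68))) = √(-31228 + (94 + 72² + 3*72)/(4 + 72)) = √(-31228 + (94 + 5184 + 216)/76) = √(-31228 + (1/76)*5494) = √(-31228 + 2747/38) = √(-1183917/38) = I*√44988846/38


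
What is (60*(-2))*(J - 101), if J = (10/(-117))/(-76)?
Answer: 8980820/741 ≈ 12120.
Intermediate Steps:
J = 5/4446 (J = (10*(-1/117))*(-1/76) = -10/117*(-1/76) = 5/4446 ≈ 0.0011246)
(60*(-2))*(J - 101) = (60*(-2))*(5/4446 - 101) = -120*(-449041/4446) = 8980820/741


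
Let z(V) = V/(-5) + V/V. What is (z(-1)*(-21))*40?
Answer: -1008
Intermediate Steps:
z(V) = 1 - V/5 (z(V) = V*(-1/5) + 1 = -V/5 + 1 = 1 - V/5)
(z(-1)*(-21))*40 = ((1 - 1/5*(-1))*(-21))*40 = ((1 + 1/5)*(-21))*40 = ((6/5)*(-21))*40 = -126/5*40 = -1008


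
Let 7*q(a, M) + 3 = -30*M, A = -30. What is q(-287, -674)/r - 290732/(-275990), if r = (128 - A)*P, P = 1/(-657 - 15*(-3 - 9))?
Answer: -102353480743/11740190 ≈ -8718.2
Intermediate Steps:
P = -1/477 (P = 1/(-657 - 15*(-12)) = 1/(-657 + 180) = 1/(-477) = -1/477 ≈ -0.0020964)
q(a, M) = -3/7 - 30*M/7 (q(a, M) = -3/7 + (-30*M)/7 = -3/7 - 30*M/7)
r = -158/477 (r = (128 - 1*(-30))*(-1/477) = (128 + 30)*(-1/477) = 158*(-1/477) = -158/477 ≈ -0.33124)
q(-287, -674)/r - 290732/(-275990) = (-3/7 - 30/7*(-674))/(-158/477) - 290732/(-275990) = (-3/7 + 20220/7)*(-477/158) - 290732*(-1/275990) = (20217/7)*(-477/158) + 11182/10615 = -9643509/1106 + 11182/10615 = -102353480743/11740190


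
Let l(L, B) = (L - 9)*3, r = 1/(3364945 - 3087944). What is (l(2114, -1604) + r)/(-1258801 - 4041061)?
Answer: -874630658/734033536931 ≈ -0.0011915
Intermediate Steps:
r = 1/277001 ≈ 3.6101e-6
l(L, B) = -27 + 3*L (l(L, B) = (-9 + L)*3 = -27 + 3*L)
(l(2114, -1604) + r)/(-1258801 - 4041061) = ((-27 + 3*2114) + 1/277001)/(-1258801 - 4041061) = ((-27 + 6342) + 1/277001)/(-5299862) = (6315 + 1/277001)*(-1/5299862) = (1749261316/277001)*(-1/5299862) = -874630658/734033536931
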